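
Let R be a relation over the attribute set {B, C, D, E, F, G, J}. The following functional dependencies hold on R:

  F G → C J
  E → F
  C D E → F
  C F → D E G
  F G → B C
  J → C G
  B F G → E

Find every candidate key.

{C, E}⁺: E→F adds F; CF→DEG adds D, G; FG→BC adds B; FG→CJ adds J → {B, C, D, E, F, G, J}.
{C, F}⁺: CF→DEG adds D, E, G; FG→BC adds B; FG→CJ adds J → {B, C, D, E, F, G, J}.
{E, G}⁺: E→F adds F; FG→BC adds B, C; FG→CJ adds J; CF→DEG adds D → {B, C, D, E, F, G, J}.
{E, J}⁺: E→F adds F; J→CG adds C, G; CF→DEG adds D; FG→BC adds B → {B, C, D, E, F, G, J}.
{F, G}⁺: FG→CJ adds C, J; CF→DEG adds D, E; FG→BC adds B → {B, C, D, E, F, G, J}.
{F, J}⁺: J→CG adds C, G; CF→DEG adds D, E; FG→BC adds B → {B, C, D, E, F, G, J}.

{C, E}; {C, F}; {E, G}; {E, J}; {F, G}; {F, J}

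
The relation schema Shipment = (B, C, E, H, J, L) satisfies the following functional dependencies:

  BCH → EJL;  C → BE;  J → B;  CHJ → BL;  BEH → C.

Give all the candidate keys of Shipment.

Attribute H never appears on the right-hand side of any dependency, so H must belong to every candidate key.
{H}⁺ = {H}, which is not all of the schema, so we must add further attributes.
{C, H}⁺: C→BE adds B, E; BCH→EJL adds J, L → {B, C, E, H, J, L}. Minimal: {H}⁺ = {H}; {C}⁺ = {B, C, E} — none reach the full schema.
{B, E, H}⁺: BEH→C adds C; BCH→EJL adds J, L → {B, C, E, H, J, L}. Minimal: {E, H}⁺ = {E, H}; {B, H}⁺ = {B, H}; {B, E}⁺ = {B, E} — none reach the full schema.
{E, H, J}⁺: J→B adds B; BEH→C adds C; BCH→EJL adds L → {B, C, E, H, J, L}. Minimal: {H, J}⁺ = {B, H, J}; {E, J}⁺ = {B, E, J}; {E, H}⁺ = {E, H} — none reach the full schema.
Any other superkey contains one of these as a subset, so there are no further candidate keys.

{C, H}, {B, E, H}, {E, H, J}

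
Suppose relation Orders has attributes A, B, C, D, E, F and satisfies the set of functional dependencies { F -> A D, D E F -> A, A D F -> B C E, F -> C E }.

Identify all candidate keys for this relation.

{F}

Attribute F never appears on the right-hand side of any dependency, so F must belong to every candidate key.
{F}⁺ = {A, B, C, D, E, F}, which is all of the schema, so {F} is the only candidate key.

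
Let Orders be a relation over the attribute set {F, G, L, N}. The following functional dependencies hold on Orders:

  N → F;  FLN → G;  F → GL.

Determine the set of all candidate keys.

Attribute N never appears on the right-hand side of any dependency, so N must belong to every candidate key.
{N}⁺ = {F, G, L, N}, which is all of the schema, so {N} is the only candidate key.

N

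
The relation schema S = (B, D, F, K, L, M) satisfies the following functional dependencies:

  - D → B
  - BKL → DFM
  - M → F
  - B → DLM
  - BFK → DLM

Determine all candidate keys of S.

{B, K}, {D, K}

{B, K}⁺: B→DLM adds D, L, M; BKL→DFM adds F → {B, D, F, K, L, M}. Minimal: {K}⁺ = {K}; {B}⁺ = {B, D, F, L, M} — none reach the full schema.
{D, K}⁺: D→B adds B; B→DLM adds L, M; BKL→DFM adds F → {B, D, F, K, L, M}. Minimal: {K}⁺ = {K}; {D}⁺ = {B, D, F, L, M} — none reach the full schema.
Any other superkey contains one of these as a subset, so there are no further candidate keys.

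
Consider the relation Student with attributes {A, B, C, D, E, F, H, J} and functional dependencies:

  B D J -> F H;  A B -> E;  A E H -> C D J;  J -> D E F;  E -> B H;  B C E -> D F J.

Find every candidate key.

{A, B}, {A, E}, {A, J}

Attribute A never appears on the right-hand side of any dependency, so A must belong to every candidate key.
{A}⁺ = {A}, which is not all of the schema, so we must add further attributes.
{A, B}⁺: AB→E adds E; E→BH adds H; AEH→CDJ adds C, D, J; J→DEF adds F → {A, B, C, D, E, F, H, J}. Minimal: {B}⁺ = {B}; {A}⁺ = {A} — none reach the full schema.
{A, E}⁺: E→BH adds B, H; AEH→CDJ adds C, D, J; J→DEF adds F → {A, B, C, D, E, F, H, J}. Minimal: {E}⁺ = {B, E, H}; {A}⁺ = {A} — none reach the full schema.
{A, J}⁺: J→DEF adds D, E, F; E→BH adds B, H; AEH→CDJ adds C → {A, B, C, D, E, F, H, J}. Minimal: {J}⁺ = {B, D, E, F, H, J}; {A}⁺ = {A} — none reach the full schema.
Any other superkey contains one of these as a subset, so there are no further candidate keys.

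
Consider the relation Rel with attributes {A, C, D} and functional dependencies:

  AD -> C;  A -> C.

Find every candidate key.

Attributes A, D never appear on any right-hand side, so every candidate key must contain {A, D}.
{A, D}⁺ = {A, C, D}, which is all of the schema, so {A, D} is the only candidate key.

{A, D}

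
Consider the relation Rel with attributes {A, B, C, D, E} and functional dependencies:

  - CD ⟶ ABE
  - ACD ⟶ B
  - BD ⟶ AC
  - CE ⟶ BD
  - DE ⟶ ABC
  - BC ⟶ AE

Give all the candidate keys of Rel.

BC; BD; CD; CE; DE

{B, C}⁺: BC→AE adds A, E; CE→BD adds D → {A, B, C, D, E}. Minimal: {C}⁺ = {C}; {B}⁺ = {B} — none reach the full schema.
{B, D}⁺: BD→AC adds A, C; BC→AE adds E → {A, B, C, D, E}. Minimal: {D}⁺ = {D}; {B}⁺ = {B} — none reach the full schema.
{C, D}⁺: CD→ABE adds A, B, E → {A, B, C, D, E}. Minimal: {D}⁺ = {D}; {C}⁺ = {C} — none reach the full schema.
{C, E}⁺: CE→BD adds B, D; DE→ABC adds A → {A, B, C, D, E}. Minimal: {E}⁺ = {E}; {C}⁺ = {C} — none reach the full schema.
{D, E}⁺: DE→ABC adds A, B, C → {A, B, C, D, E}. Minimal: {E}⁺ = {E}; {D}⁺ = {D} — none reach the full schema.
Any other superkey contains one of these as a subset, so there are no further candidate keys.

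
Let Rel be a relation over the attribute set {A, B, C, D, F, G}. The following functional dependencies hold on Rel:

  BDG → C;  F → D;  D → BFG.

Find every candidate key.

AD, AF

{A, D}⁺: D→BFG adds B, F, G; BDG→C adds C → {A, B, C, D, F, G}. Minimal: {D}⁺ = {B, C, D, F, G}; {A}⁺ = {A} — none reach the full schema.
{A, F}⁺: F→D adds D; D→BFG adds B, G; BDG→C adds C → {A, B, C, D, F, G}. Minimal: {F}⁺ = {B, C, D, F, G}; {A}⁺ = {A} — none reach the full schema.
Any other superkey contains one of these as a subset, so there are no further candidate keys.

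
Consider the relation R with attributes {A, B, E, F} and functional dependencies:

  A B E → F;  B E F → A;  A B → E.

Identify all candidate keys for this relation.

Attribute B never appears on the right-hand side of any dependency, so B must belong to every candidate key.
{B}⁺ = {B}, which is not all of the schema, so we must add further attributes.
{A, B}⁺: AB→E adds E; ABE→F adds F → {A, B, E, F}. Minimal: {B}⁺ = {B}; {A}⁺ = {A} — none reach the full schema.
{B, E, F}⁺: BEF→A adds A → {A, B, E, F}. Minimal: {E, F}⁺ = {E, F}; {B, F}⁺ = {B, F}; {B, E}⁺ = {B, E} — none reach the full schema.
Any other superkey contains one of these as a subset, so there are no further candidate keys.

{A, B}, {B, E, F}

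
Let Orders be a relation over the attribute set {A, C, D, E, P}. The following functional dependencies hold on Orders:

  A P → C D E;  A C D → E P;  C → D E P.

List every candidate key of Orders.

Attribute A never appears on the right-hand side of any dependency, so A must belong to every candidate key.
{A}⁺ = {A}, which is not all of the schema, so we must add further attributes.
{A, C}⁺: C→DEP adds D, E, P → {A, C, D, E, P}.
{A, P}⁺: AP→CDE adds C, D, E → {A, C, D, E, P}.
Any other superkey contains one of these as a subset, so there are no further candidate keys.

{A, C}, {A, P}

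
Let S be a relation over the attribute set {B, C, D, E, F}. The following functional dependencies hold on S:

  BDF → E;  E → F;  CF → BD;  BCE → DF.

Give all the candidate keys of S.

Attribute C never appears on the right-hand side of any dependency, so C must belong to every candidate key.
{C}⁺ = {C}, which is not all of the schema, so we must add further attributes.
{C, E}⁺: E→F adds F; CF→BD adds B, D → {B, C, D, E, F}. Minimal: {E}⁺ = {E, F}; {C}⁺ = {C} — none reach the full schema.
{C, F}⁺: CF→BD adds B, D; BDF→E adds E → {B, C, D, E, F}. Minimal: {F}⁺ = {F}; {C}⁺ = {C} — none reach the full schema.
Any other superkey contains one of these as a subset, so there are no further candidate keys.

{C, E}, {C, F}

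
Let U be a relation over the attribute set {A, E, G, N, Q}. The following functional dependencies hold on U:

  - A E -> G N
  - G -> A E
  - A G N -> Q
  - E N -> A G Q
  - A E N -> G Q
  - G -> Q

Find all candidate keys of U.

{G}⁺: G→AE adds A, E; G→Q adds Q; AE→GN adds N → {A, E, G, N, Q}.
{A, E}⁺: AE→GN adds G, N; AGN→Q adds Q → {A, E, G, N, Q}.
{E, N}⁺: EN→AGQ adds A, G, Q → {A, E, G, N, Q}.
Any other superkey contains one of these as a subset, so there are no further candidate keys.

(G), (A, E), (E, N)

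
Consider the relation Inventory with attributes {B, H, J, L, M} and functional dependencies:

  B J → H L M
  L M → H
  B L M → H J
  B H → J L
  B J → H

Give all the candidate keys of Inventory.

{B, H}, {B, J}, {B, L, M}

Attribute B never appears on the right-hand side of any dependency, so B must belong to every candidate key.
{B}⁺ = {B}, which is not all of the schema, so we must add further attributes.
{B, H}⁺: BH→JL adds J, L; BJ→HLM adds M → {B, H, J, L, M}. Minimal: {H}⁺ = {H}; {B}⁺ = {B} — none reach the full schema.
{B, J}⁺: BJ→HLM adds H, L, M → {B, H, J, L, M}. Minimal: {J}⁺ = {J}; {B}⁺ = {B} — none reach the full schema.
{B, L, M}⁺: LM→H adds H; BLM→HJ adds J → {B, H, J, L, M}. Minimal: {L, M}⁺ = {H, L, M}; {B, M}⁺ = {B, M}; {B, L}⁺ = {B, L} — none reach the full schema.
Any other superkey contains one of these as a subset, so there are no further candidate keys.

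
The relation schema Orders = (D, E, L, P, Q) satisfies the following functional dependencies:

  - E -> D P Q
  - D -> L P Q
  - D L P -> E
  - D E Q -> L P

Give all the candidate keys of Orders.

{D}⁺: D→LPQ adds L, P, Q; DLP→E adds E → {D, E, L, P, Q}.
{E}⁺: E→DPQ adds D, P, Q; D→LPQ adds L → {D, E, L, P, Q}.

{D}, {E}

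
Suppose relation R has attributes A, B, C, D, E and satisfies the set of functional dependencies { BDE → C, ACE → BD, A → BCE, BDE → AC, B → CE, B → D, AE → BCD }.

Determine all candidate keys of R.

(A), (B)

{A}⁺: A→BCE adds B, C, E; B→D adds D → {A, B, C, D, E}.
{B}⁺: B→CE adds C, E; B→D adds D; BDE→AC adds A → {A, B, C, D, E}.
Any other superkey contains one of these as a subset, so there are no further candidate keys.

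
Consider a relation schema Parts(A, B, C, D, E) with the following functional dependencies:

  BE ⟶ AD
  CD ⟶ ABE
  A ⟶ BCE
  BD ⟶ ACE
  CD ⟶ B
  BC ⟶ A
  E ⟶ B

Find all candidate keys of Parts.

{A}⁺: A→BCE adds B, C, E; BE→AD adds D → {A, B, C, D, E}.
{E}⁺: E→B adds B; BE→AD adds A, D; A→BCE adds C → {A, B, C, D, E}.
{B, C}⁺: BC→A adds A; A→BCE adds E; BE→AD adds D → {A, B, C, D, E}. Minimal: {C}⁺ = {C}; {B}⁺ = {B} — none reach the full schema.
{B, D}⁺: BD→ACE adds A, C, E → {A, B, C, D, E}. Minimal: {D}⁺ = {D}; {B}⁺ = {B} — none reach the full schema.
{C, D}⁺: CD→ABE adds A, B, E → {A, B, C, D, E}. Minimal: {D}⁺ = {D}; {C}⁺ = {C} — none reach the full schema.

(A); (E); (B, C); (B, D); (C, D)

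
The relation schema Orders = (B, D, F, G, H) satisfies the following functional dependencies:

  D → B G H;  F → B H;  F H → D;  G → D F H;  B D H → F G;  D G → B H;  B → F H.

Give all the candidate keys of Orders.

{B}⁺: B→FH adds F, H; FH→D adds D; BDH→FG adds G → {B, D, F, G, H}.
{D}⁺: D→BGH adds B, G, H; G→DFH adds F → {B, D, F, G, H}.
{F}⁺: F→BH adds B, H; FH→D adds D; BDH→FG adds G → {B, D, F, G, H}.
{G}⁺: G→DFH adds D, F, H; DG→BH adds B → {B, D, F, G, H}.

{B}, {D}, {F}, {G}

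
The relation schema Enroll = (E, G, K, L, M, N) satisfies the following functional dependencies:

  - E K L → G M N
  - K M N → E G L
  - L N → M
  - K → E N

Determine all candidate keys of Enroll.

KL, KM

Attribute K never appears on the right-hand side of any dependency, so K must belong to every candidate key.
{K}⁺ = {E, K, N}, which is not all of the schema, so we must add further attributes.
{K, L}⁺: K→EN adds E, N; EKL→GMN adds G, M → {E, G, K, L, M, N}.
{K, M}⁺: K→EN adds E, N; KMN→EGL adds G, L → {E, G, K, L, M, N}.
Any other superkey contains one of these as a subset, so there are no further candidate keys.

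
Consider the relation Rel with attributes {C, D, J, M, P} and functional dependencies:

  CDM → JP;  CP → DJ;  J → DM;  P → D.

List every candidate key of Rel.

{C, J}⁺: J→DM adds D, M; CDM→JP adds P → {C, D, J, M, P}.
{C, P}⁺: CP→DJ adds D, J; J→DM adds M → {C, D, J, M, P}.
{C, D, M}⁺: CDM→JP adds J, P → {C, D, J, M, P}.

CJ, CP, CDM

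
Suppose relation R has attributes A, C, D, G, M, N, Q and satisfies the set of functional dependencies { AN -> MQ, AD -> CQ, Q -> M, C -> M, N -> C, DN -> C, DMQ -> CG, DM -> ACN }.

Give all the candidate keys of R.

(A, D); (C, D); (D, M); (D, N); (D, Q)

Attribute D never appears on the right-hand side of any dependency, so D must belong to every candidate key.
{D}⁺ = {D}, which is not all of the schema, so we must add further attributes.
{A, D}⁺: AD→CQ adds C, Q; Q→M adds M; DMQ→CG adds G; DM→ACN adds N → {A, C, D, G, M, N, Q}. Minimal: {D}⁺ = {D}; {A}⁺ = {A} — none reach the full schema.
{C, D}⁺: C→M adds M; DM→ACN adds A, N; AN→MQ adds Q; DMQ→CG adds G → {A, C, D, G, M, N, Q}. Minimal: {D}⁺ = {D}; {C}⁺ = {C, M} — none reach the full schema.
{D, M}⁺: DM→ACN adds A, C, N; AN→MQ adds Q; DMQ→CG adds G → {A, C, D, G, M, N, Q}. Minimal: {M}⁺ = {M}; {D}⁺ = {D} — none reach the full schema.
{D, N}⁺: N→C adds C; C→M adds M; DM→ACN adds A; AN→MQ adds Q; DMQ→CG adds G → {A, C, D, G, M, N, Q}. Minimal: {N}⁺ = {C, M, N}; {D}⁺ = {D} — none reach the full schema.
{D, Q}⁺: Q→M adds M; DMQ→CG adds C, G; DM→ACN adds A, N → {A, C, D, G, M, N, Q}. Minimal: {Q}⁺ = {M, Q}; {D}⁺ = {D} — none reach the full schema.
Any other superkey contains one of these as a subset, so there are no further candidate keys.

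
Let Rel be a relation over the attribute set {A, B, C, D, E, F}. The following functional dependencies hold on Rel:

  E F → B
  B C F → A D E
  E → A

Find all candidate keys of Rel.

Attributes C, F never appear on any right-hand side, so every candidate key must contain {C, F}.
{C, F}⁺ = {C, F}, which is not all of the schema, so we must add further attributes.
{B, C, F}⁺: BCF→ADE adds A, D, E → {A, B, C, D, E, F}. Minimal: {C, F}⁺ = {C, F}; {B, F}⁺ = {B, F}; {B, C}⁺ = {B, C} — none reach the full schema.
{C, E, F}⁺: EF→B adds B; BCF→ADE adds A, D → {A, B, C, D, E, F}. Minimal: {E, F}⁺ = {A, B, E, F}; {C, F}⁺ = {C, F}; {C, E}⁺ = {A, C, E} — none reach the full schema.
Any other superkey contains one of these as a subset, so there are no further candidate keys.

{B, C, F}; {C, E, F}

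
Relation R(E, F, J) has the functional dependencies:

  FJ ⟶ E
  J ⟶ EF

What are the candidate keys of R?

(J)

Attribute J never appears on the right-hand side of any dependency, so J must belong to every candidate key.
{J}⁺ = {E, F, J}, which is all of the schema, so {J} is the only candidate key.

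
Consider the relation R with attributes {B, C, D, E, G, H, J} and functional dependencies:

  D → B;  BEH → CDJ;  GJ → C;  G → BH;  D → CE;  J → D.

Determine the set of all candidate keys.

DG; EG; GJ

Attribute G never appears on the right-hand side of any dependency, so G must belong to every candidate key.
{G}⁺ = {B, G, H}, which is not all of the schema, so we must add further attributes.
{D, G}⁺: D→B adds B; G→BH adds H; D→CE adds C, E; BEH→CDJ adds J → {B, C, D, E, G, H, J}. Minimal: {G}⁺ = {B, G, H}; {D}⁺ = {B, C, D, E} — none reach the full schema.
{E, G}⁺: G→BH adds B, H; BEH→CDJ adds C, D, J → {B, C, D, E, G, H, J}. Minimal: {G}⁺ = {B, G, H}; {E}⁺ = {E} — none reach the full schema.
{G, J}⁺: GJ→C adds C; G→BH adds B, H; J→D adds D; D→CE adds E → {B, C, D, E, G, H, J}. Minimal: {J}⁺ = {B, C, D, E, J}; {G}⁺ = {B, G, H} — none reach the full schema.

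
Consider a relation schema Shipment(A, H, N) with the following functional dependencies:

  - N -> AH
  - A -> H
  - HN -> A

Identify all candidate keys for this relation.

{N}

{N}⁺: N→AH adds A, H → {A, H, N}.
No other minimal superkey exists.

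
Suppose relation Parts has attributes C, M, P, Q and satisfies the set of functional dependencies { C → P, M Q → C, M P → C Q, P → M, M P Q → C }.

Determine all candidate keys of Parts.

{C}⁺: C→P adds P; P→M adds M; MP→CQ adds Q → {C, M, P, Q}.
{P}⁺: P→M adds M; MP→CQ adds C, Q → {C, M, P, Q}.
{M, Q}⁺: MQ→C adds C; C→P adds P → {C, M, P, Q}. Minimal: {Q}⁺ = {Q}; {M}⁺ = {M} — none reach the full schema.

{C}, {P}, {M, Q}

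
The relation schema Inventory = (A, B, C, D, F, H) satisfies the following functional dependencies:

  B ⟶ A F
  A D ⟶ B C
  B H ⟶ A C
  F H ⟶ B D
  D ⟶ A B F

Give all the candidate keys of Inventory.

{B, H}⁺: B→AF adds A, F; BH→AC adds C; FH→BD adds D → {A, B, C, D, F, H}. Minimal: {H}⁺ = {H}; {B}⁺ = {A, B, F} — none reach the full schema.
{D, H}⁺: D→ABF adds A, B, F; AD→BC adds C → {A, B, C, D, F, H}. Minimal: {H}⁺ = {H}; {D}⁺ = {A, B, C, D, F} — none reach the full schema.
{F, H}⁺: FH→BD adds B, D; D→ABF adds A; AD→BC adds C → {A, B, C, D, F, H}. Minimal: {H}⁺ = {H}; {F}⁺ = {F} — none reach the full schema.

BH, DH, FH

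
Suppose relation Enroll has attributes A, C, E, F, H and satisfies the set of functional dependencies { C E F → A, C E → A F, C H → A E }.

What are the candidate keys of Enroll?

{C, H}

Attributes C, H never appear on any right-hand side, so every candidate key must contain {C, H}.
{C, H}⁺ = {A, C, E, F, H}, which is all of the schema, so {C, H} is the only candidate key.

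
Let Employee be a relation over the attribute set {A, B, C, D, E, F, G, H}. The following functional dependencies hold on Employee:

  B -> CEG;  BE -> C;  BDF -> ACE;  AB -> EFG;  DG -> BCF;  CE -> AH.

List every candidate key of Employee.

{B, D}; {D, G}

Attribute D never appears on the right-hand side of any dependency, so D must belong to every candidate key.
{D}⁺ = {D}, which is not all of the schema, so we must add further attributes.
{B, D}⁺: B→CEG adds C, E, G; DG→BCF adds F; CE→AH adds A, H → {A, B, C, D, E, F, G, H}. Minimal: {D}⁺ = {D}; {B}⁺ = {A, B, C, E, F, G, H} — none reach the full schema.
{D, G}⁺: DG→BCF adds B, C, F; B→CEG adds E; BDF→ACE adds A; CE→AH adds H → {A, B, C, D, E, F, G, H}. Minimal: {G}⁺ = {G}; {D}⁺ = {D} — none reach the full schema.
Any other superkey contains one of these as a subset, so there are no further candidate keys.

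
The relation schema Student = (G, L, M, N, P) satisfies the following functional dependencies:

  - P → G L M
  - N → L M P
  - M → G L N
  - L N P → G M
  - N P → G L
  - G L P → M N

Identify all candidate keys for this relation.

{M}; {N}; {P}

{M}⁺: M→GLN adds G, L, N; N→LMP adds P → {G, L, M, N, P}.
{N}⁺: N→LMP adds L, M, P; M→GLN adds G → {G, L, M, N, P}.
{P}⁺: P→GLM adds G, L, M; M→GLN adds N → {G, L, M, N, P}.
Any other superkey contains one of these as a subset, so there are no further candidate keys.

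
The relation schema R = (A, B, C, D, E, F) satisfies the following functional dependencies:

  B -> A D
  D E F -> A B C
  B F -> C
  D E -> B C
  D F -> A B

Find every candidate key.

Attributes E, F never appear on any right-hand side, so every candidate key must contain {E, F}.
{E, F}⁺ = {E, F}, which is not all of the schema, so we must add further attributes.
{B, E, F}⁺: B→AD adds A, D; DEF→ABC adds C → {A, B, C, D, E, F}.
{D, E, F}⁺: DEF→ABC adds A, B, C → {A, B, C, D, E, F}.

{B, E, F}, {D, E, F}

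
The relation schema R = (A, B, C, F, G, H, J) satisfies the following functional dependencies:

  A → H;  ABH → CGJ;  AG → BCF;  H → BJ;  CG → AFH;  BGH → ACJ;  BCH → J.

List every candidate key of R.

{A}, {C, G}, {G, H}

{A}⁺: A→H adds H; H→BJ adds B, J; ABH→CGJ adds C, G; AG→BCF adds F → {A, B, C, F, G, H, J}.
{C, G}⁺: CG→AFH adds A, F, H; AG→BCF adds B; H→BJ adds J → {A, B, C, F, G, H, J}.
{G, H}⁺: H→BJ adds B, J; BGH→ACJ adds A, C; AG→BCF adds F → {A, B, C, F, G, H, J}.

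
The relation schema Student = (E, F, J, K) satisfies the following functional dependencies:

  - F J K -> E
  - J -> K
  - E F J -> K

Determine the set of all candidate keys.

Attributes F, J never appear on any right-hand side, so every candidate key must contain {F, J}.
{F, J}⁺ = {E, F, J, K}, which is all of the schema, so {F, J} is the only candidate key.

{F, J}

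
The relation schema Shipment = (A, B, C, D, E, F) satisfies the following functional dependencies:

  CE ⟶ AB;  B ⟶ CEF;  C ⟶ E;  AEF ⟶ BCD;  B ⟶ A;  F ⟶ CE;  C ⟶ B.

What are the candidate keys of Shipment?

{B}⁺: B→CEF adds C, E, F; B→A adds A; AEF→BCD adds D → {A, B, C, D, E, F}.
{C}⁺: C→E adds E; C→B adds B; CE→AB adds A; B→CEF adds F; AEF→BCD adds D → {A, B, C, D, E, F}.
{F}⁺: F→CE adds C, E; C→B adds B; CE→AB adds A; AEF→BCD adds D → {A, B, C, D, E, F}.

{B}, {C}, {F}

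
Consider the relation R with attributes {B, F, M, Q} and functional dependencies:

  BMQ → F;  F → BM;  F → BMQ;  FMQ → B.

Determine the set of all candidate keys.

{F}; {B, M, Q}

{F}⁺: F→BM adds B, M; F→BMQ adds Q → {B, F, M, Q}.
{B, M, Q}⁺: BMQ→F adds F → {B, F, M, Q}. Minimal: {M, Q}⁺ = {M, Q}; {B, Q}⁺ = {B, Q}; {B, M}⁺ = {B, M} — none reach the full schema.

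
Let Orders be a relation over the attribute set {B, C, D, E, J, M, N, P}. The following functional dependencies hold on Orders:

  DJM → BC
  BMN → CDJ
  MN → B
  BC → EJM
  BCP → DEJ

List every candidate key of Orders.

Attributes N, P never appear on any right-hand side, so every candidate key must contain {N, P}.
{N, P}⁺ = {N, P}, which is not all of the schema, so we must add further attributes.
{M, N, P}⁺: MN→B adds B; BMN→CDJ adds C, D, J; BC→EJM adds E → {B, C, D, E, J, M, N, P}. Minimal: {N, P}⁺ = {N, P}; {M, P}⁺ = {M, P}; {M, N}⁺ = {B, C, D, E, J, M, N} — none reach the full schema.
{B, C, N, P}⁺: BC→EJM adds E, J, M; BCP→DEJ adds D → {B, C, D, E, J, M, N, P}. Minimal: {C, N, P}⁺ = {C, N, P}; {B, N, P}⁺ = {B, N, P}; {B, C, P}⁺ = {B, C, D, E, J, M, P}; … — none reach the full schema.
Any other superkey contains one of these as a subset, so there are no further candidate keys.

{M, N, P}, {B, C, N, P}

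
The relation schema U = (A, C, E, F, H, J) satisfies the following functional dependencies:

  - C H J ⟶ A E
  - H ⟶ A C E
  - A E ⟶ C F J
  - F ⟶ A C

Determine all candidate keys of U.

H

Attribute H never appears on the right-hand side of any dependency, so H must belong to every candidate key.
{H}⁺ = {A, C, E, F, H, J}, which is all of the schema, so {H} is the only candidate key.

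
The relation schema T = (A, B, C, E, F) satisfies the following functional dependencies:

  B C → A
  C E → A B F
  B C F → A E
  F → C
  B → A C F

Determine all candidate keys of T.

{B}, {C, E}, {E, F}

{B}⁺: B→ACF adds A, C, F; BCF→AE adds E → {A, B, C, E, F}.
{C, E}⁺: CE→ABF adds A, B, F → {A, B, C, E, F}. Minimal: {E}⁺ = {E}; {C}⁺ = {C} — none reach the full schema.
{E, F}⁺: F→C adds C; CE→ABF adds A, B → {A, B, C, E, F}. Minimal: {F}⁺ = {C, F}; {E}⁺ = {E} — none reach the full schema.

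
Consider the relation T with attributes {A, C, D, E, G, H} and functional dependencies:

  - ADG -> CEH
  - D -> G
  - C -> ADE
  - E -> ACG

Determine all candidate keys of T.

{C}; {E}; {A, D}

{C}⁺: C→ADE adds A, D, E; E→ACG adds G; ADG→CEH adds H → {A, C, D, E, G, H}.
{E}⁺: E→ACG adds A, C, G; C→ADE adds D; ADG→CEH adds H → {A, C, D, E, G, H}.
{A, D}⁺: D→G adds G; ADG→CEH adds C, E, H → {A, C, D, E, G, H}. Minimal: {D}⁺ = {D, G}; {A}⁺ = {A} — none reach the full schema.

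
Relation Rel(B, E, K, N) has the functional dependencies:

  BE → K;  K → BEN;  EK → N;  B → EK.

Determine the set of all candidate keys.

{B}; {K}

{B}⁺: B→EK adds E, K; K→BEN adds N → {B, E, K, N}.
{K}⁺: K→BEN adds B, E, N → {B, E, K, N}.
Any other superkey contains one of these as a subset, so there are no further candidate keys.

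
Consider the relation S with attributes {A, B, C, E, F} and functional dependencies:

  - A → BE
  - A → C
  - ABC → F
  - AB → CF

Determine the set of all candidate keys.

Attribute A never appears on the right-hand side of any dependency, so A must belong to every candidate key.
{A}⁺ = {A, B, C, E, F}, which is all of the schema, so {A} is the only candidate key.

{A}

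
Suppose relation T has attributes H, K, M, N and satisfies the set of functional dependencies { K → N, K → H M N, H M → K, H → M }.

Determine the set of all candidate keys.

{H}⁺: H→M adds M; HM→K adds K; K→N adds N → {H, K, M, N}.
{K}⁺: K→N adds N; K→HMN adds H, M → {H, K, M, N}.
Any other superkey contains one of these as a subset, so there are no further candidate keys.

{H}, {K}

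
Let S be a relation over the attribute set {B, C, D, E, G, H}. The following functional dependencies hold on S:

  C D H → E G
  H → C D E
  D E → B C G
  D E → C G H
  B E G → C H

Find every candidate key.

{H}⁺: H→CDE adds C, D, E; DE→BCG adds B, G → {B, C, D, E, G, H}.
{D, E}⁺: DE→BCG adds B, C, G; DE→CGH adds H → {B, C, D, E, G, H}. Minimal: {E}⁺ = {E}; {D}⁺ = {D} — none reach the full schema.
{B, E, G}⁺: BEG→CH adds C, H; H→CDE adds D → {B, C, D, E, G, H}. Minimal: {E, G}⁺ = {E, G}; {B, G}⁺ = {B, G}; {B, E}⁺ = {B, E} — none reach the full schema.

(H), (D, E), (B, E, G)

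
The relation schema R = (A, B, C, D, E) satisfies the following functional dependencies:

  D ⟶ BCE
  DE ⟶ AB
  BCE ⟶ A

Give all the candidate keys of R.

D

Attribute D never appears on the right-hand side of any dependency, so D must belong to every candidate key.
{D}⁺ = {A, B, C, D, E}, which is all of the schema, so {D} is the only candidate key.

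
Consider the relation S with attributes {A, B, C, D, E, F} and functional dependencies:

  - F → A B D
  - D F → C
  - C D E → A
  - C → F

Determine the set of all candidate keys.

{C, E}, {E, F}

{C, E}⁺: C→F adds F; F→ABD adds A, B, D → {A, B, C, D, E, F}. Minimal: {E}⁺ = {E}; {C}⁺ = {A, B, C, D, F} — none reach the full schema.
{E, F}⁺: F→ABD adds A, B, D; DF→C adds C → {A, B, C, D, E, F}. Minimal: {F}⁺ = {A, B, C, D, F}; {E}⁺ = {E} — none reach the full schema.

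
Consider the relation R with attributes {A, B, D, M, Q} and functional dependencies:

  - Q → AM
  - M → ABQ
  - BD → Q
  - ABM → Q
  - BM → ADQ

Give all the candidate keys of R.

{M}⁺: M→ABQ adds A, B, Q; BM→ADQ adds D → {A, B, D, M, Q}.
{Q}⁺: Q→AM adds A, M; M→ABQ adds B; BM→ADQ adds D → {A, B, D, M, Q}.
{B, D}⁺: BD→Q adds Q; Q→AM adds A, M → {A, B, D, M, Q}.

M, Q, BD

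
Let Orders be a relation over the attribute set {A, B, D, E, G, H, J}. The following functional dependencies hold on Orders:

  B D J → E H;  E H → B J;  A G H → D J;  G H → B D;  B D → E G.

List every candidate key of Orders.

AGH, ABDH, ABDJ, ADEH

{A, G, H}⁺: AGH→DJ adds D, J; GH→BD adds B; BD→EG adds E → {A, B, D, E, G, H, J}.
{A, B, D, H}⁺: BD→EG adds E, G; EH→BJ adds J → {A, B, D, E, G, H, J}.
{A, B, D, J}⁺: BDJ→EH adds E, H; BD→EG adds G → {A, B, D, E, G, H, J}.
{A, D, E, H}⁺: EH→BJ adds B, J; BD→EG adds G → {A, B, D, E, G, H, J}.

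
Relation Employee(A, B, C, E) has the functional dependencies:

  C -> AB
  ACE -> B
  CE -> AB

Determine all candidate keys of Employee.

Attributes C, E never appear on any right-hand side, so every candidate key must contain {C, E}.
{C, E}⁺ = {A, B, C, E}, which is all of the schema, so {C, E} is the only candidate key.

(C, E)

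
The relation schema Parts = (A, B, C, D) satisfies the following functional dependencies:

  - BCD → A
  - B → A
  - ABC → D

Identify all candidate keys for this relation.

{B, C}

Attributes B, C never appear on any right-hand side, so every candidate key must contain {B, C}.
{B, C}⁺ = {A, B, C, D}, which is all of the schema, so {B, C} is the only candidate key.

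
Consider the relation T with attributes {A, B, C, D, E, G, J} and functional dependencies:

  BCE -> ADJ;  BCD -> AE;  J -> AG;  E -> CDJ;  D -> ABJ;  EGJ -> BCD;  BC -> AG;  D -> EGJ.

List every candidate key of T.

(D), (E)

{D}⁺: D→ABJ adds A, B, J; D→EGJ adds E, G; E→CDJ adds C → {A, B, C, D, E, G, J}.
{E}⁺: E→CDJ adds C, D, J; D→ABJ adds A, B; BC→AG adds G → {A, B, C, D, E, G, J}.
Any other superkey contains one of these as a subset, so there are no further candidate keys.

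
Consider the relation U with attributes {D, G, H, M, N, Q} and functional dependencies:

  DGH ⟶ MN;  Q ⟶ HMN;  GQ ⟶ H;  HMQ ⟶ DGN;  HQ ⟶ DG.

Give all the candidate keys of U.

Attribute Q never appears on the right-hand side of any dependency, so Q must belong to every candidate key.
{Q}⁺ = {D, G, H, M, N, Q}, which is all of the schema, so {Q} is the only candidate key.

{Q}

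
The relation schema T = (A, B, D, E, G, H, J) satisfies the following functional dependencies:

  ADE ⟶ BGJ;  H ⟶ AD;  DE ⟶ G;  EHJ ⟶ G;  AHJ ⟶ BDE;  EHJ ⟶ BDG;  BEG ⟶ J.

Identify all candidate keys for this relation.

Attribute H never appears on the right-hand side of any dependency, so H must belong to every candidate key.
{H}⁺ = {A, D, H}, which is not all of the schema, so we must add further attributes.
{E, H}⁺: H→AD adds A, D; DE→G adds G; ADE→BGJ adds B, J → {A, B, D, E, G, H, J}.
{H, J}⁺: H→AD adds A, D; AHJ→BDE adds B, E; EHJ→BDG adds G → {A, B, D, E, G, H, J}.

{E, H}; {H, J}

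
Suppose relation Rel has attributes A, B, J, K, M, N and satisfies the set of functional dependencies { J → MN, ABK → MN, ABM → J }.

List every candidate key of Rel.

ABK

Attributes A, B, K never appear on any right-hand side, so every candidate key must contain {A, B, K}.
{A, B, K}⁺ = {A, B, J, K, M, N}, which is all of the schema, so {A, B, K} is the only candidate key.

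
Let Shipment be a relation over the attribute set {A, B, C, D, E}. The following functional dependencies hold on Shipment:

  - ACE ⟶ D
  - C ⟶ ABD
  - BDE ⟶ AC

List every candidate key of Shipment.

{C, E}, {B, D, E}

{C, E}⁺: C→ABD adds A, B, D → {A, B, C, D, E}. Minimal: {E}⁺ = {E}; {C}⁺ = {A, B, C, D} — none reach the full schema.
{B, D, E}⁺: BDE→AC adds A, C → {A, B, C, D, E}. Minimal: {D, E}⁺ = {D, E}; {B, E}⁺ = {B, E}; {B, D}⁺ = {B, D} — none reach the full schema.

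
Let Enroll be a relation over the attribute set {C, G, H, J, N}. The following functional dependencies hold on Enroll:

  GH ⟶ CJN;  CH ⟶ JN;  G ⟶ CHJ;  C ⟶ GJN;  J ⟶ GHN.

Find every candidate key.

{C}⁺: C→GJN adds G, J, N; J→GHN adds H → {C, G, H, J, N}.
{G}⁺: G→CHJ adds C, H, J; C→GJN adds N → {C, G, H, J, N}.
{J}⁺: J→GHN adds G, H, N; GH→CJN adds C → {C, G, H, J, N}.
Any other superkey contains one of these as a subset, so there are no further candidate keys.

{C}; {G}; {J}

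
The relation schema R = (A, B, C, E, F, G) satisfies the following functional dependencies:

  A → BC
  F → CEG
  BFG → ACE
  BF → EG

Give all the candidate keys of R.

{A, F}⁺: A→BC adds B, C; F→CEG adds E, G → {A, B, C, E, F, G}.
{B, F}⁺: F→CEG adds C, E, G; BFG→ACE adds A → {A, B, C, E, F, G}.
Any other superkey contains one of these as a subset, so there are no further candidate keys.

{A, F}, {B, F}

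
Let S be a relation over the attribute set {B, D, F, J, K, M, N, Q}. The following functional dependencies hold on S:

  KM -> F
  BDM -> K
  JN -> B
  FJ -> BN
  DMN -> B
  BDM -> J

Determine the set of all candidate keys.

{B, D, M, Q}⁺: BDM→K adds K; BDM→J adds J; KM→F adds F; FJ→BN adds N → {B, D, F, J, K, M, N, Q}. Minimal: {D, M, Q}⁺ = {D, M, Q}; {B, M, Q}⁺ = {B, M, Q}; {B, D, Q}⁺ = {B, D, Q}; … — none reach the full schema.
{D, M, N, Q}⁺: DMN→B adds B; BDM→J adds J; BDM→K adds K; KM→F adds F → {B, D, F, J, K, M, N, Q}. Minimal: {M, N, Q}⁺ = {M, N, Q}; {D, N, Q}⁺ = {D, N, Q}; {D, M, Q}⁺ = {D, M, Q}; … — none reach the full schema.
{D, F, J, M, Q}⁺: FJ→BN adds B, N; BDM→K adds K → {B, D, F, J, K, M, N, Q}. Minimal: {F, J, M, Q}⁺ = {B, F, J, M, N, Q}; {D, J, M, Q}⁺ = {D, J, M, Q}; {D, F, M, Q}⁺ = {D, F, M, Q}; … — none reach the full schema.
{D, J, K, M, Q}⁺: KM→F adds F; FJ→BN adds B, N → {B, D, F, J, K, M, N, Q}. Minimal: {J, K, M, Q}⁺ = {B, F, J, K, M, N, Q}; {D, K, M, Q}⁺ = {D, F, K, M, Q}; {D, J, M, Q}⁺ = {D, J, M, Q}; … — none reach the full schema.

(B, D, M, Q); (D, M, N, Q); (D, F, J, M, Q); (D, J, K, M, Q)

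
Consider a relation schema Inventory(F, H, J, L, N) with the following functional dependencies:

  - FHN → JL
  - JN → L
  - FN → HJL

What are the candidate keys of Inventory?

FN

Attributes F, N never appear on any right-hand side, so every candidate key must contain {F, N}.
{F, N}⁺ = {F, H, J, L, N}, which is all of the schema, so {F, N} is the only candidate key.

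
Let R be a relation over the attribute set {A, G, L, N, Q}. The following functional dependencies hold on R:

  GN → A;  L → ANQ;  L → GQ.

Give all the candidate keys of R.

{L}

{L}⁺: L→ANQ adds A, N, Q; L→GQ adds G → {A, G, L, N, Q}.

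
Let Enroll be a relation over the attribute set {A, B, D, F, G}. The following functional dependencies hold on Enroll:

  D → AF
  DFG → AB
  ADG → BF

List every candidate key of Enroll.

Attributes D, G never appear on any right-hand side, so every candidate key must contain {D, G}.
{D, G}⁺ = {A, B, D, F, G}, which is all of the schema, so {D, G} is the only candidate key.

{D, G}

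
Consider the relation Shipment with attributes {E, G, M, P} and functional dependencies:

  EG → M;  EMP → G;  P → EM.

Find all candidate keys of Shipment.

P

Attribute P never appears on the right-hand side of any dependency, so P must belong to every candidate key.
{P}⁺ = {E, G, M, P}, which is all of the schema, so {P} is the only candidate key.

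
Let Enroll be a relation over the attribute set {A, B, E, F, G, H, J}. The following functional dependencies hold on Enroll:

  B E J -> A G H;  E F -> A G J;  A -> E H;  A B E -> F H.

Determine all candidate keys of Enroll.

Attribute B never appears on the right-hand side of any dependency, so B must belong to every candidate key.
{B}⁺ = {B}, which is not all of the schema, so we must add further attributes.
{A, B}⁺: A→EH adds E, H; ABE→FH adds F; EF→AGJ adds G, J → {A, B, E, F, G, H, J}. Minimal: {B}⁺ = {B}; {A}⁺ = {A, E, H} — none reach the full schema.
{B, E, F}⁺: EF→AGJ adds A, G, J; A→EH adds H → {A, B, E, F, G, H, J}. Minimal: {E, F}⁺ = {A, E, F, G, H, J}; {B, F}⁺ = {B, F}; {B, E}⁺ = {B, E} — none reach the full schema.
{B, E, J}⁺: BEJ→AGH adds A, G, H; ABE→FH adds F → {A, B, E, F, G, H, J}. Minimal: {E, J}⁺ = {E, J}; {B, J}⁺ = {B, J}; {B, E}⁺ = {B, E} — none reach the full schema.
Any other superkey contains one of these as a subset, so there are no further candidate keys.

{A, B}, {B, E, F}, {B, E, J}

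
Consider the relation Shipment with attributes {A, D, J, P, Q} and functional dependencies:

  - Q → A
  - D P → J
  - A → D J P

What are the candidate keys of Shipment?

Attribute Q never appears on the right-hand side of any dependency, so Q must belong to every candidate key.
{Q}⁺ = {A, D, J, P, Q}, which is all of the schema, so {Q} is the only candidate key.

(Q)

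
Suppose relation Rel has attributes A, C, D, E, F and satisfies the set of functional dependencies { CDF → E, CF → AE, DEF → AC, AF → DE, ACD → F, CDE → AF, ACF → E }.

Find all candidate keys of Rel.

AF; CF; ACD; CDE; DEF

{A, F}⁺: AF→DE adds D, E; DEF→AC adds C → {A, C, D, E, F}. Minimal: {F}⁺ = {F}; {A}⁺ = {A} — none reach the full schema.
{C, F}⁺: CF→AE adds A, E; AF→DE adds D → {A, C, D, E, F}. Minimal: {F}⁺ = {F}; {C}⁺ = {C} — none reach the full schema.
{A, C, D}⁺: ACD→F adds F; ACF→E adds E → {A, C, D, E, F}. Minimal: {C, D}⁺ = {C, D}; {A, D}⁺ = {A, D}; {A, C}⁺ = {A, C} — none reach the full schema.
{C, D, E}⁺: CDE→AF adds A, F → {A, C, D, E, F}. Minimal: {D, E}⁺ = {D, E}; {C, E}⁺ = {C, E}; {C, D}⁺ = {C, D} — none reach the full schema.
{D, E, F}⁺: DEF→AC adds A, C → {A, C, D, E, F}. Minimal: {E, F}⁺ = {E, F}; {D, F}⁺ = {D, F}; {D, E}⁺ = {D, E} — none reach the full schema.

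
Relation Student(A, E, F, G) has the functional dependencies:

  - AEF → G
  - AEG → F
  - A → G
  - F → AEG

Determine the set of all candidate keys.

{F}⁺: F→AEG adds A, E, G → {A, E, F, G}.
{A, E}⁺: A→G adds G; AEG→F adds F → {A, E, F, G}. Minimal: {E}⁺ = {E}; {A}⁺ = {A, G} — none reach the full schema.
Any other superkey contains one of these as a subset, so there are no further candidate keys.

F, AE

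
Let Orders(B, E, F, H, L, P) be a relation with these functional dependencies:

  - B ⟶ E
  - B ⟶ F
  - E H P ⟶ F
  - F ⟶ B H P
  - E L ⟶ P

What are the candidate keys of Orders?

BL; FL; EHL

Attribute L never appears on the right-hand side of any dependency, so L must belong to every candidate key.
{L}⁺ = {L}, which is not all of the schema, so we must add further attributes.
{B, L}⁺: B→E adds E; B→F adds F; F→BHP adds H, P → {B, E, F, H, L, P}. Minimal: {L}⁺ = {L}; {B}⁺ = {B, E, F, H, P} — none reach the full schema.
{F, L}⁺: F→BHP adds B, H, P; B→E adds E → {B, E, F, H, L, P}. Minimal: {L}⁺ = {L}; {F}⁺ = {B, E, F, H, P} — none reach the full schema.
{E, H, L}⁺: EL→P adds P; EHP→F adds F; F→BHP adds B → {B, E, F, H, L, P}. Minimal: {H, L}⁺ = {H, L}; {E, L}⁺ = {E, L, P}; {E, H}⁺ = {E, H} — none reach the full schema.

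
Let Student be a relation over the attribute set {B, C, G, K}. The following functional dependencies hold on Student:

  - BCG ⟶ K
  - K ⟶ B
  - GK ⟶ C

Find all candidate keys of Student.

Attribute G never appears on the right-hand side of any dependency, so G must belong to every candidate key.
{G}⁺ = {G}, which is not all of the schema, so we must add further attributes.
{G, K}⁺: K→B adds B; GK→C adds C → {B, C, G, K}. Minimal: {K}⁺ = {B, K}; {G}⁺ = {G} — none reach the full schema.
{B, C, G}⁺: BCG→K adds K → {B, C, G, K}. Minimal: {C, G}⁺ = {C, G}; {B, G}⁺ = {B, G}; {B, C}⁺ = {B, C} — none reach the full schema.

GK, BCG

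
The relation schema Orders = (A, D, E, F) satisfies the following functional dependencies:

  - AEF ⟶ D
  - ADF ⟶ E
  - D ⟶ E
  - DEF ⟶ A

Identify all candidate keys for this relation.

Attribute F never appears on the right-hand side of any dependency, so F must belong to every candidate key.
{F}⁺ = {F}, which is not all of the schema, so we must add further attributes.
{D, F}⁺: D→E adds E; DEF→A adds A → {A, D, E, F}. Minimal: {F}⁺ = {F}; {D}⁺ = {D, E} — none reach the full schema.
{A, E, F}⁺: AEF→D adds D → {A, D, E, F}. Minimal: {E, F}⁺ = {E, F}; {A, F}⁺ = {A, F}; {A, E}⁺ = {A, E} — none reach the full schema.

DF; AEF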